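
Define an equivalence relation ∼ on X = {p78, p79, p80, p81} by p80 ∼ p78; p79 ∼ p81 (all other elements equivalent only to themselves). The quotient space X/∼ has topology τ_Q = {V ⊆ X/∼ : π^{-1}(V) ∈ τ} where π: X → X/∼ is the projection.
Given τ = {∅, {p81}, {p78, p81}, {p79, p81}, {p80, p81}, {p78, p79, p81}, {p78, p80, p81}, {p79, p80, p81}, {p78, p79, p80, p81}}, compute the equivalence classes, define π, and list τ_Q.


X/∼ = {[p78=p80], [p79=p81]}; |τ_Q| = 3.

Equivalence classes: [p78=p80], [p79=p81].
Quotient map π: X → X/∼ sends p78 ↦ [p78=p80], p79 ↦ [p79=p81], p80 ↦ [p78=p80], p81 ↦ [p79=p81].
For each subset V ⊆ X/∼, compute π^{-1}(V) ⊆ X and check whether π^{-1}(V) ∈ τ. V is open in τ_Q iff π^{-1}(V) ∈ τ.
  V = {}: π^{-1}(V) = ∅ ∈ τ ✓.
  V = {[p78=p80]}: π^{-1}(V) = {p78, p80} ∉ τ ✗.
  V = {[p79=p81]}: π^{-1}(V) = {p79, p81} ∈ τ ✓.
  V = {[p78=p80], [p79=p81]}: π^{-1}(V) = {p78, p79, p80, p81} ∈ τ ✓.
Open sets in the quotient: τ_Q = {{}, {[p79=p81]}, {[p78=p80], [p79=p81]}} (3 elements).


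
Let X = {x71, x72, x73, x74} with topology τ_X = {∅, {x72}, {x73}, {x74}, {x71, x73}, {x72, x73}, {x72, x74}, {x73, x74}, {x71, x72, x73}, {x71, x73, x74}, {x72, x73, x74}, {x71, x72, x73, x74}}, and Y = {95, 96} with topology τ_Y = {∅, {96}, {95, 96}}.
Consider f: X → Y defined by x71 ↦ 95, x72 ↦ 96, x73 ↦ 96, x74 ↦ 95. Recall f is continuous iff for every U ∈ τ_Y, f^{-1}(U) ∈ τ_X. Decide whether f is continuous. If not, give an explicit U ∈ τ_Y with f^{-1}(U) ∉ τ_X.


f IS continuous.

Compute f^{-1}(U) for each U ∈ τ_Y:
  U = ∅: f^{-1}(U) = ∅ ∈ τ_X ✓.
  U = {96}: f^{-1}(U) = {x72, x73} ∈ τ_X ✓.
  U = {95, 96}: f^{-1}(U) = {x71, x72, x73, x74} ∈ τ_X ✓.
Every preimage lies in τ_X, so f IS continuous.


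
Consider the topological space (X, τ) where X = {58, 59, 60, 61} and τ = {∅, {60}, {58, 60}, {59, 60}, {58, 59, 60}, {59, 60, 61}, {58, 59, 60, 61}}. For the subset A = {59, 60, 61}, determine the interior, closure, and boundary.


int(A) = {59, 60, 61}, cl(A) = {58, 59, 60, 61}, ∂A = {58}.

Closed sets in (X, τ) are complements of opens:
  closed(X, τ) = {∅, {58}, {61}, {58, 61}, {59, 61}, {58, 59, 61}, {58, 59, 60, 61}}.
int(A) = ⋃ {U ∈ τ : U ⊆ A}. Opens contained in A: ∅, {60}, {59, 60}, {59, 60, 61}.
Taking the union of these: int(A) = {59, 60, 61}.
cl(A) = ⋂ {C closed : A ⊆ C}. Closed sets containing A: {58, 59, 60, 61}.
Intersecting these: cl(A) = {58, 59, 60, 61}.
∂A = cl(A) ∖ int(A) = {58, 59, 60, 61} ∖ {59, 60, 61} = {58}.


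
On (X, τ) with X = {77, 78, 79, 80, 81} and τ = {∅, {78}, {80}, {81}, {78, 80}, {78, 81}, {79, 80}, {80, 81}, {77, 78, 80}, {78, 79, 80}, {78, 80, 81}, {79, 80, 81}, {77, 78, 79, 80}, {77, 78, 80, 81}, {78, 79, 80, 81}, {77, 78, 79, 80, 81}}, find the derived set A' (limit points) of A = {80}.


A' = {77, 79}

For each x ∈ X, list the open sets U ∈ τ with x ∈ U, then check whether U ∩ (A ∖ {x}) ≠ ∅ for every such U.
  x = 77: opens ∋ x are {77, 78, 80}, {77, 78, 79, 80}, {77, 78, 80, 81}, {77, 78, 79, 80, 81}; each meets A ∖ {77}, so x IS a limit point.
  x = 78: open {78} ∋ x has {78} ∩ (A ∖ {78}) = ∅, so x is NOT a limit point.
  x = 79: opens ∋ x are {79, 80}, {78, 79, 80}, {79, 80, 81}, {77, 78, 79, 80}, {78, 79, 80, 81}, {77, 78, 79, 80, 81}; each meets A ∖ {79}, so x IS a limit point.
  x = 80: open {80} ∋ x has {80} ∩ (A ∖ {80}) = ∅, so x is NOT a limit point.
  x = 81: open {81} ∋ x has {81} ∩ (A ∖ {81}) = ∅, so x is NOT a limit point.
Collecting: A' = {77, 79}.


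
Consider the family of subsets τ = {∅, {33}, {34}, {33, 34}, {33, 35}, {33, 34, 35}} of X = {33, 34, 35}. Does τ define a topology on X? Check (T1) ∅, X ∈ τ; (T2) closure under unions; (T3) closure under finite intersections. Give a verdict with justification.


τ IS a topology on X.

Axiom (T1): ∅ ∈ τ? Yes; X ∈ τ? Yes.
Axiom (T2/T3): check pairwise unions and intersections of members of τ.
All pairwise intersections and unions checked — each lies in τ. Therefore τ satisfies (T1), (T2), (T3): it IS a topology on X.


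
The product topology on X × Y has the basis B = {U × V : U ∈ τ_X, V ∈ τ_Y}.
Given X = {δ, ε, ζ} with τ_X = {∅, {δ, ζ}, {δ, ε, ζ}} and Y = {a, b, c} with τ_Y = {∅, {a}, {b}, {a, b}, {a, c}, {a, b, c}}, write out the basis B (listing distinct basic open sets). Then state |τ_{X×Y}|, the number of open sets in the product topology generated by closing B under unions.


Basis B = {∅ × ∅, {δ, ζ} × {a}, {δ, ζ} × {b}, {δ, ε, ζ} × {a}, {δ, ε, ζ} × {b}, {δ, ζ} × {a, b}, {δ, ζ} × {a, c}, {δ, ζ} × {a, b, c}, {δ, ε, ζ} × {a, b}, {δ, ε, ζ} × {a, c}, {δ, ε, ζ} × {a, b, c}}; |τ_{X×Y}| = 18.

Enumerate products U × V with U ∈ τ_X, V ∈ τ_Y (deduplicated):
  ∅ × ∅ = {} (∅)
  {δ, ζ} × {a} = {(δ,a), (ζ,a)}
  {δ, ζ} × {b} = {(δ,b), (ζ,b)}
  {δ, ε, ζ} × {a} = {(δ,a), (ε,a), (ζ,a)}
  {δ, ε, ζ} × {b} = {(δ,b), (ε,b), (ζ,b)}
  {δ, ζ} × {a, b} = {(δ,a), (δ,b), (ζ,a), (ζ,b)}
  {δ, ζ} × {a, c} = {(δ,a), (δ,c), (ζ,a), (ζ,c)}
  {δ, ζ} × {a, b, c} = {(δ,a), (δ,b), (δ,c), (ζ,a), (ζ,b), (ζ,c)}
  {δ, ε, ζ} × {a, b} = {(δ,a), (δ,b), (ε,a), (ε,b), (ζ,a), (ζ,b)}
  {δ, ε, ζ} × {a, c} = {(δ,a), (δ,c), (ε,a), (ε,c), (ζ,a), (ζ,c)}
  {δ, ε, ζ} × {a, b, c} = {(δ,a), (δ,b), (δ,c), (ε,a), (ε,b), (ε,c), (ζ,a), (ζ,b), (ζ,c)}
These 11 distinct sets form the basis B.
Close under arbitrary unions to get τ_{X×Y}; counting gives |τ_{X×Y}| = 18.


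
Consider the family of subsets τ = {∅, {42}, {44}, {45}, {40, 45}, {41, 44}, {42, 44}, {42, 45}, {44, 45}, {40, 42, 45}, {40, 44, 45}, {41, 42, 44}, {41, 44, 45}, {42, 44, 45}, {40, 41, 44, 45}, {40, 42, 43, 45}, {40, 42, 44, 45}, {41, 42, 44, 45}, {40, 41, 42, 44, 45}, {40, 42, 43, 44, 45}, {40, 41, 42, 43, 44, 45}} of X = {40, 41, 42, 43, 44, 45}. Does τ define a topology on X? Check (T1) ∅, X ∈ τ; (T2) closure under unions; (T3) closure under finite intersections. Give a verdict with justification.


τ IS a topology on X.

Axiom (T1): ∅ ∈ τ? Yes; X ∈ τ? Yes.
Axiom (T2/T3): check pairwise unions and intersections of members of τ.
All pairwise intersections and unions checked — each lies in τ. Therefore τ satisfies (T1), (T2), (T3): it IS a topology on X.


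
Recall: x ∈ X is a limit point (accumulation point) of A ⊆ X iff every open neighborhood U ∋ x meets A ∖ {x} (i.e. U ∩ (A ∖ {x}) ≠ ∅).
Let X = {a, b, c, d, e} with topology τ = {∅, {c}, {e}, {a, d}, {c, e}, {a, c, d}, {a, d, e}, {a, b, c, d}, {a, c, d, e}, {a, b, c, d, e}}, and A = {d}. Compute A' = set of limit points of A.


A' = {a, b}

For each x ∈ X, list the open sets U ∈ τ with x ∈ U, then check whether U ∩ (A ∖ {x}) ≠ ∅ for every such U.
  x = a: opens ∋ x are {a, d}, {a, c, d}, {a, d, e}, {a, b, c, d}, {a, c, d, e}, {a, b, c, d, e}; each meets A ∖ {a}, so x IS a limit point.
  x = b: opens ∋ x are {a, b, c, d}, {a, b, c, d, e}; each meets A ∖ {b}, so x IS a limit point.
  x = c: open {c} ∋ x has {c} ∩ (A ∖ {c}) = ∅, so x is NOT a limit point.
  x = d: open {a, d} ∋ x has {a, d} ∩ (A ∖ {d}) = ∅, so x is NOT a limit point.
  x = e: open {e} ∋ x has {e} ∩ (A ∖ {e}) = ∅, so x is NOT a limit point.
Collecting: A' = {a, b}.


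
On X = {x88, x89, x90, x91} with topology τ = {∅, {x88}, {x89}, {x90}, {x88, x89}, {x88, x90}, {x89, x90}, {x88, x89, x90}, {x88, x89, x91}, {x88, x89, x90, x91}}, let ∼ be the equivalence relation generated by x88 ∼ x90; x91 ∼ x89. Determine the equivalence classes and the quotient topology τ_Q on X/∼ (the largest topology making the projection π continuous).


X/∼ = {[x88=x90], [x89=x91]}; |τ_Q| = 3.

Equivalence classes: [x88=x90], [x89=x91].
Quotient map π: X → X/∼ sends x88 ↦ [x88=x90], x89 ↦ [x89=x91], x90 ↦ [x88=x90], x91 ↦ [x89=x91].
For each subset V ⊆ X/∼, compute π^{-1}(V) ⊆ X and check whether π^{-1}(V) ∈ τ. V is open in τ_Q iff π^{-1}(V) ∈ τ.
  V = {}: π^{-1}(V) = ∅ ∈ τ ✓.
  V = {[x88=x90]}: π^{-1}(V) = {x88, x90} ∈ τ ✓.
  V = {[x89=x91]}: π^{-1}(V) = {x89, x91} ∉ τ ✗.
  V = {[x88=x90], [x89=x91]}: π^{-1}(V) = {x88, x89, x90, x91} ∈ τ ✓.
Open sets in the quotient: τ_Q = {{}, {[x88=x90]}, {[x88=x90], [x89=x91]}} (3 elements).


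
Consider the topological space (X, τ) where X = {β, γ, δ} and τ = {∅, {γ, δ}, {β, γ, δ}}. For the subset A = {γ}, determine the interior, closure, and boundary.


int(A) = ∅, cl(A) = {β, γ, δ}, ∂A = {β, γ, δ}.

Closed sets in (X, τ) are complements of opens:
  closed(X, τ) = {∅, {β}, {β, γ, δ}}.
int(A) = ⋃ {U ∈ τ : U ⊆ A}. Opens contained in A: ∅.
Taking the union of these: int(A) = ∅.
cl(A) = ⋂ {C closed : A ⊆ C}. Closed sets containing A: {β, γ, δ}.
Intersecting these: cl(A) = {β, γ, δ}.
∂A = cl(A) ∖ int(A) = {β, γ, δ} ∖ ∅ = {β, γ, δ}.


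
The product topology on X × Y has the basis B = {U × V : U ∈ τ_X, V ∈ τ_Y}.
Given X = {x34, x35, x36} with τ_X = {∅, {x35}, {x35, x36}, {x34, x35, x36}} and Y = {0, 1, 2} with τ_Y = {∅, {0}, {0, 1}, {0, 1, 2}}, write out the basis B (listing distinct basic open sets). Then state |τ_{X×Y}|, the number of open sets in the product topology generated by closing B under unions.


Basis B = {∅ × ∅, {x35} × {0}, {x35} × {0, 1}, {x35, x36} × {0}, {x34, x35, x36} × {0}, {x35} × {0, 1, 2}, {x35, x36} × {0, 1}, {x34, x35, x36} × {0, 1}, {x35, x36} × {0, 1, 2}, {x34, x35, x36} × {0, 1, 2}}; |τ_{X×Y}| = 20.

Enumerate products U × V with U ∈ τ_X, V ∈ τ_Y (deduplicated):
  ∅ × ∅ = {} (∅)
  {x35} × {0} = {(x35,0)}
  {x35} × {0, 1} = {(x35,0), (x35,1)}
  {x35, x36} × {0} = {(x35,0), (x36,0)}
  {x34, x35, x36} × {0} = {(x34,0), (x35,0), (x36,0)}
  {x35} × {0, 1, 2} = {(x35,0), (x35,1), (x35,2)}
  {x35, x36} × {0, 1} = {(x35,0), (x35,1), (x36,0), (x36,1)}
  {x34, x35, x36} × {0, 1} = {(x34,0), (x34,1), (x35,0), (x35,1), (x36,0), (x36,1)}
  {x35, x36} × {0, 1, 2} = {(x35,0), (x35,1), (x35,2), (x36,0), (x36,1), (x36,2)}
  {x34, x35, x36} × {0, 1, 2} = {(x34,0), (x34,1), (x34,2), (x35,0), (x35,1), (x35,2), (x36,0), (x36,1), (x36,2)}
These 10 distinct sets form the basis B.
Close under arbitrary unions to get τ_{X×Y}; counting gives |τ_{X×Y}| = 20.


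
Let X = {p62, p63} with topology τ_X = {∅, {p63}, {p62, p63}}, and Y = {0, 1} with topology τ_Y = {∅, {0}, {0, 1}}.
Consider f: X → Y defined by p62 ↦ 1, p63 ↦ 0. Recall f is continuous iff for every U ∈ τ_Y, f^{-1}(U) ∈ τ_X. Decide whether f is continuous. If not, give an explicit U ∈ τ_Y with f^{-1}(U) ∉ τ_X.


f IS continuous.

Compute f^{-1}(U) for each U ∈ τ_Y:
  U = ∅: f^{-1}(U) = ∅ ∈ τ_X ✓.
  U = {0}: f^{-1}(U) = {p63} ∈ τ_X ✓.
  U = {0, 1}: f^{-1}(U) = {p62, p63} ∈ τ_X ✓.
Every preimage lies in τ_X, so f IS continuous.


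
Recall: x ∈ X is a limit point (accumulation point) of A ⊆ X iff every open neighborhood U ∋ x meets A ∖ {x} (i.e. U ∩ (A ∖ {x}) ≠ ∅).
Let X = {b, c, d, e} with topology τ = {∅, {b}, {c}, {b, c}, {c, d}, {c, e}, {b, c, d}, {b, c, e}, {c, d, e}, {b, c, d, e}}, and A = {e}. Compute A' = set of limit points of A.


A' = ∅

For each x ∈ X, list the open sets U ∈ τ with x ∈ U, then check whether U ∩ (A ∖ {x}) ≠ ∅ for every such U.
  x = b: open {b} ∋ x has {b} ∩ (A ∖ {b}) = ∅, so x is NOT a limit point.
  x = c: open {c} ∋ x has {c} ∩ (A ∖ {c}) = ∅, so x is NOT a limit point.
  x = d: open {c, d} ∋ x has {c, d} ∩ (A ∖ {d}) = ∅, so x is NOT a limit point.
  x = e: open {c, e} ∋ x has {c, e} ∩ (A ∖ {e}) = ∅, so x is NOT a limit point.
Collecting: A' = ∅.


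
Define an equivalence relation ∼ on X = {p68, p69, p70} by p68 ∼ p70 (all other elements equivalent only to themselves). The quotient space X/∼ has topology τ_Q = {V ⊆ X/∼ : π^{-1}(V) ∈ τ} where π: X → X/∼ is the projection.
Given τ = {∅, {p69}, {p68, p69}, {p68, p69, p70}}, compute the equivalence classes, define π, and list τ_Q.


X/∼ = {[p68=p70], [p69]}; |τ_Q| = 3.

Equivalence classes: [p68=p70], [p69].
Quotient map π: X → X/∼ sends p68 ↦ [p68=p70], p69 ↦ [p69], p70 ↦ [p68=p70].
For each subset V ⊆ X/∼, compute π^{-1}(V) ⊆ X and check whether π^{-1}(V) ∈ τ. V is open in τ_Q iff π^{-1}(V) ∈ τ.
  V = {}: π^{-1}(V) = ∅ ∈ τ ✓.
  V = {[p68=p70]}: π^{-1}(V) = {p68, p70} ∉ τ ✗.
  V = {[p69]}: π^{-1}(V) = {p69} ∈ τ ✓.
  V = {[p68=p70], [p69]}: π^{-1}(V) = {p68, p69, p70} ∈ τ ✓.
Open sets in the quotient: τ_Q = {{}, {[p69]}, {[p68=p70], [p69]}} (3 elements).


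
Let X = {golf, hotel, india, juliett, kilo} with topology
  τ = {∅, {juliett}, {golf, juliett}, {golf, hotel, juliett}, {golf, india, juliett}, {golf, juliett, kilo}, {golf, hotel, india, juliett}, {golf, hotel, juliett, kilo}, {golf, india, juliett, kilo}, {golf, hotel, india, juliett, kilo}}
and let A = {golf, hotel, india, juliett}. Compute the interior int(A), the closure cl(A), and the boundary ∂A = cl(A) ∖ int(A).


int(A) = {golf, hotel, india, juliett}, cl(A) = {golf, hotel, india, juliett, kilo}, ∂A = {kilo}.

Closed sets in (X, τ) are complements of opens:
  closed(X, τ) = {∅, {hotel}, {india}, {kilo}, {hotel, india}, {hotel, kilo}, {india, kilo}, {hotel, india, kilo}, {golf, hotel, india, kilo}, {golf, hotel, india, juliett, kilo}}.
int(A) = ⋃ {U ∈ τ : U ⊆ A}. Opens contained in A: ∅, {juliett}, {golf, juliett}, {golf, hotel, juliett}, {golf, india, juliett}, {golf, hotel, india, juliett}.
Taking the union of these: int(A) = {golf, hotel, india, juliett}.
cl(A) = ⋂ {C closed : A ⊆ C}. Closed sets containing A: {golf, hotel, india, juliett, kilo}.
Intersecting these: cl(A) = {golf, hotel, india, juliett, kilo}.
∂A = cl(A) ∖ int(A) = {golf, hotel, india, juliett, kilo} ∖ {golf, hotel, india, juliett} = {kilo}.


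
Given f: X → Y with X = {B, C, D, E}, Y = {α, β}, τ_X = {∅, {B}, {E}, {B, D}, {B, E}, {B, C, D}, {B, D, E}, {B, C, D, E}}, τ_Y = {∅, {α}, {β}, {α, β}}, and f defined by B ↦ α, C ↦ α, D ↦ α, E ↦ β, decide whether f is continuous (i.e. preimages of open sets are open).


f IS continuous.

Compute f^{-1}(U) for each U ∈ τ_Y:
  U = ∅: f^{-1}(U) = ∅ ∈ τ_X ✓.
  U = {α}: f^{-1}(U) = {B, C, D} ∈ τ_X ✓.
  U = {β}: f^{-1}(U) = {E} ∈ τ_X ✓.
  U = {α, β}: f^{-1}(U) = {B, C, D, E} ∈ τ_X ✓.
Every preimage lies in τ_X, so f IS continuous.


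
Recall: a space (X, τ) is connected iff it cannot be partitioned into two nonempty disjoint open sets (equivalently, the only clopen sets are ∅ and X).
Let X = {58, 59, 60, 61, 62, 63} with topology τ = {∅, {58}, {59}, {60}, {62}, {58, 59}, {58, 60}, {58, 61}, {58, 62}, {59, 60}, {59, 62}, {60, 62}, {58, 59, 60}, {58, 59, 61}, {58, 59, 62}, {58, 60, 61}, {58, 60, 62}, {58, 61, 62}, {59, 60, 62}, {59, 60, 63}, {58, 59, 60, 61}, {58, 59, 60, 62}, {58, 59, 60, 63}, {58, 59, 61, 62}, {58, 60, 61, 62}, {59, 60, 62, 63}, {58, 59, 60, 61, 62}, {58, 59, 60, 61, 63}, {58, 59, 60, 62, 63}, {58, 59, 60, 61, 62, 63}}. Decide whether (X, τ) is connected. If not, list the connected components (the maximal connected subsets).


(X, τ) is disconnected; components = [{62}, {58, 61}, {59, 60, 63}].

Find clopen sets (U ∈ τ with X ∖ U ∈ τ):
  U = ∅, X ∖ U = {58, 59, 60, 61, 62, 63} — both open, so U is clopen.
  U = {62}, X ∖ U = {58, 59, 60, 61, 63} — both open, so U is clopen.
  U = {58, 61}, X ∖ U = {59, 60, 62, 63} — both open, so U is clopen.
  U = {58, 61, 62}, X ∖ U = {59, 60, 63} — both open, so U is clopen.
  U = {59, 60, 63}, X ∖ U = {58, 61, 62} — both open, so U is clopen.
  U = {59, 60, 62, 63}, X ∖ U = {58, 61} — both open, so U is clopen.
  U = {58, 59, 60, 61, 63}, X ∖ U = {62} — both open, so U is clopen.
  U = {58, 59, 60, 61, 62, 63}, X ∖ U = ∅ — both open, so U is clopen.
Nontrivial clopen(s) exist: e.g. {62}. So (X, τ) is disconnected.
Compute connected components by grouping points that agree on all clopens:
  component: {62}
  component: {58, 61}
  component: {59, 60, 63}


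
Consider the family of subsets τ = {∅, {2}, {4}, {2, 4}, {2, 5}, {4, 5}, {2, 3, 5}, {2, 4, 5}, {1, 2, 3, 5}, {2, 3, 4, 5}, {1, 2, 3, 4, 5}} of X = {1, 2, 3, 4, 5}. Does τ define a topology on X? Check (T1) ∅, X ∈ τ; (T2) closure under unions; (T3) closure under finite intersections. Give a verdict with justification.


τ is NOT a topology on X.

Axiom (T1): ∅ ∈ τ? Yes; X ∈ τ? Yes.
Axiom (T2/T3): check pairwise unions and intersections of members of τ.
Counterexample for (T3): {2, 5} ∩ {4, 5} = {5} ∉ τ. Therefore τ is NOT a topology.


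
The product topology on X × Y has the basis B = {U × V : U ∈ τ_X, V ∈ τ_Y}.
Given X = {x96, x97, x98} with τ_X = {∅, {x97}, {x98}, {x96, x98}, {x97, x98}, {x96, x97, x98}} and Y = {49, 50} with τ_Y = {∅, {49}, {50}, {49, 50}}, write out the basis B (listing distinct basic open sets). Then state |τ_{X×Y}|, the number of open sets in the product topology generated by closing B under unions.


Basis B = {∅ × ∅, {x97} × {49}, {x97} × {50}, {x98} × {49}, {x98} × {50}, {x96, x98} × {49}, {x96, x98} × {50}, {x97} × {49, 50}, {x97, x98} × {49}, {x97, x98} × {50}, {x98} × {49, 50}, {x96, x97, x98} × {49}, {x96, x97, x98} × {50}, {x96, x98} × {49, 50}, {x97, x98} × {49, 50}, {x96, x97, x98} × {49, 50}}; |τ_{X×Y}| = 36.

Enumerate products U × V with U ∈ τ_X, V ∈ τ_Y (deduplicated):
  ∅ × ∅ = {} (∅)
  {x97} × {49} = {(x97,49)}
  {x97} × {50} = {(x97,50)}
  {x98} × {49} = {(x98,49)}
  {x98} × {50} = {(x98,50)}
  {x96, x98} × {49} = {(x96,49), (x98,49)}
  {x96, x98} × {50} = {(x96,50), (x98,50)}
  {x97} × {49, 50} = {(x97,49), (x97,50)}
  {x97, x98} × {49} = {(x97,49), (x98,49)}
  {x97, x98} × {50} = {(x97,50), (x98,50)}
  {x98} × {49, 50} = {(x98,49), (x98,50)}
  {x96, x97, x98} × {49} = {(x96,49), (x97,49), (x98,49)}
  {x96, x97, x98} × {50} = {(x96,50), (x97,50), (x98,50)}
  {x96, x98} × {49, 50} = {(x96,49), (x96,50), (x98,49), (x98,50)}
  {x97, x98} × {49, 50} = {(x97,49), (x97,50), (x98,49), (x98,50)}
  {x96, x97, x98} × {49, 50} = {(x96,49), (x96,50), (x97,49), (x97,50), (x98,49), (x98,50)}
These 16 distinct sets form the basis B.
Close under arbitrary unions to get τ_{X×Y}; counting gives |τ_{X×Y}| = 36.


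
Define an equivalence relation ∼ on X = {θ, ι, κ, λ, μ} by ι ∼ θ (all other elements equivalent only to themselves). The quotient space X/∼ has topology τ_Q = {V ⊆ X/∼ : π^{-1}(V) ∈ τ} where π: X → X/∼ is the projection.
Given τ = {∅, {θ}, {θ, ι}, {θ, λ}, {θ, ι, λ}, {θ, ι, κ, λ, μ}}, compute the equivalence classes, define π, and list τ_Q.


X/∼ = {[θ=ι], [κ], [λ], [μ]}; |τ_Q| = 4.

Equivalence classes: [θ=ι], [κ], [λ], [μ].
Quotient map π: X → X/∼ sends θ ↦ [θ=ι], ι ↦ [θ=ι], κ ↦ [κ], λ ↦ [λ], μ ↦ [μ].
For each subset V ⊆ X/∼, compute π^{-1}(V) ⊆ X and check whether π^{-1}(V) ∈ τ. V is open in τ_Q iff π^{-1}(V) ∈ τ.
  V = {}: π^{-1}(V) = ∅ ∈ τ ✓.
  V = {[θ=ι]}: π^{-1}(V) = {θ, ι} ∈ τ ✓.
  V = {[κ]}: π^{-1}(V) = {κ} ∉ τ ✗.
  V = {[θ=ι], [κ]}: π^{-1}(V) = {θ, ι, κ} ∉ τ ✗.
  V = {[λ]}: π^{-1}(V) = {λ} ∉ τ ✗.
  V = {[θ=ι], [λ]}: π^{-1}(V) = {θ, ι, λ} ∈ τ ✓.
  V = {[κ], [λ]}: π^{-1}(V) = {κ, λ} ∉ τ ✗.
  V = {[θ=ι], [κ], [λ]}: π^{-1}(V) = {θ, ι, κ, λ} ∉ τ ✗.
  V = {[μ]}: π^{-1}(V) = {μ} ∉ τ ✗.
  V = {[θ=ι], [μ]}: π^{-1}(V) = {θ, ι, μ} ∉ τ ✗.
  V = {[κ], [μ]}: π^{-1}(V) = {κ, μ} ∉ τ ✗.
  V = {[θ=ι], [κ], [μ]}: π^{-1}(V) = {θ, ι, κ, μ} ∉ τ ✗.
  V = {[λ], [μ]}: π^{-1}(V) = {λ, μ} ∉ τ ✗.
  V = {[θ=ι], [λ], [μ]}: π^{-1}(V) = {θ, ι, λ, μ} ∉ τ ✗.
  V = {[κ], [λ], [μ]}: π^{-1}(V) = {κ, λ, μ} ∉ τ ✗.
  V = {[θ=ι], [κ], [λ], [μ]}: π^{-1}(V) = {θ, ι, κ, λ, μ} ∈ τ ✓.
Open sets in the quotient: τ_Q = {{}, {[θ=ι]}, {[θ=ι], [λ]}, {[θ=ι], [κ], [λ], [μ]}} (4 elements).


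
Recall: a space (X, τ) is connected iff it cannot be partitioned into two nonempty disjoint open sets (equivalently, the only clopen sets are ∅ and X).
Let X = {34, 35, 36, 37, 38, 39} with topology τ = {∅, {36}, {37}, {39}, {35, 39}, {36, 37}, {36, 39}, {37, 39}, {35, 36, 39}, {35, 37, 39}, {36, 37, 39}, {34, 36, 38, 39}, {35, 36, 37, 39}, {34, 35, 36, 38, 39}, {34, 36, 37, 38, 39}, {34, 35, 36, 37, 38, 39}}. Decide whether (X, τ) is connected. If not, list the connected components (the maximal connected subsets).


(X, τ) is disconnected; components = [{37}, {34, 35, 36, 38, 39}].

Find clopen sets (U ∈ τ with X ∖ U ∈ τ):
  U = ∅, X ∖ U = {34, 35, 36, 37, 38, 39} — both open, so U is clopen.
  U = {37}, X ∖ U = {34, 35, 36, 38, 39} — both open, so U is clopen.
  U = {34, 35, 36, 38, 39}, X ∖ U = {37} — both open, so U is clopen.
  U = {34, 35, 36, 37, 38, 39}, X ∖ U = ∅ — both open, so U is clopen.
Nontrivial clopen(s) exist: e.g. {34, 35, 36, 38, 39}. So (X, τ) is disconnected.
Compute connected components by grouping points that agree on all clopens:
  component: {37}
  component: {34, 35, 36, 38, 39}


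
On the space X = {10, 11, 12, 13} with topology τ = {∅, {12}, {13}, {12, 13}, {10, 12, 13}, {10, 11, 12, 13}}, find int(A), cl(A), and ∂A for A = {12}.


int(A) = {12}, cl(A) = {10, 11, 12}, ∂A = {10, 11}.

Closed sets in (X, τ) are complements of opens:
  closed(X, τ) = {∅, {11}, {10, 11}, {10, 11, 12}, {10, 11, 13}, {10, 11, 12, 13}}.
int(A) = ⋃ {U ∈ τ : U ⊆ A}. Opens contained in A: ∅, {12}.
Taking the union of these: int(A) = {12}.
cl(A) = ⋂ {C closed : A ⊆ C}. Closed sets containing A: {10, 11, 12}, {10, 11, 12, 13}.
Intersecting these: cl(A) = {10, 11, 12}.
∂A = cl(A) ∖ int(A) = {10, 11, 12} ∖ {12} = {10, 11}.


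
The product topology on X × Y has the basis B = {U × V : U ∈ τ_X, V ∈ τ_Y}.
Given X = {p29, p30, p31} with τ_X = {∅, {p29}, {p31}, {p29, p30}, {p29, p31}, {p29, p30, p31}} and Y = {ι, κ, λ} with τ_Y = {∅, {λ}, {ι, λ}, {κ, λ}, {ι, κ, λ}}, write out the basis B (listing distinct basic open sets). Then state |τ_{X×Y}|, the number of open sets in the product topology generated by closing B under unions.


Basis B = {∅ × ∅, {p29} × {λ}, {p31} × {λ}, {p29} × {ι, λ}, {p29} × {κ, λ}, {p29, p30} × {λ}, {p29, p31} × {λ}, {p31} × {ι, λ}, {p31} × {κ, λ}, {p29} × {ι, κ, λ}, {p29, p30, p31} × {λ}, {p31} × {ι, κ, λ}, {p29, p30} × {ι, λ}, {p29, p31} × {ι, λ}, {p29, p30} × {κ, λ}, {p29, p31} × {κ, λ}, {p29, p30} × {ι, κ, λ}, {p29, p31} × {ι, κ, λ}, {p29, p30, p31} × {ι, λ}, {p29, p30, p31} × {κ, λ}, {p29, p30, p31} × {ι, κ, λ}}; |τ_{X×Y}| = 70.

Enumerate products U × V with U ∈ τ_X, V ∈ τ_Y (deduplicated):
  ∅ × ∅ = {} (∅)
  {p29} × {λ} = {(p29,λ)}
  {p31} × {λ} = {(p31,λ)}
  {p29} × {ι, λ} = {(p29,ι), (p29,λ)}
  {p29} × {κ, λ} = {(p29,κ), (p29,λ)}
  {p29, p30} × {λ} = {(p29,λ), (p30,λ)}
  {p29, p31} × {λ} = {(p29,λ), (p31,λ)}
  {p31} × {ι, λ} = {(p31,ι), (p31,λ)}
  {p31} × {κ, λ} = {(p31,κ), (p31,λ)}
  {p29} × {ι, κ, λ} = {(p29,ι), (p29,κ), (p29,λ)}
  {p29, p30, p31} × {λ} = {(p29,λ), (p30,λ), (p31,λ)}
  {p31} × {ι, κ, λ} = {(p31,ι), (p31,κ), (p31,λ)}
  {p29, p30} × {ι, λ} = {(p29,ι), (p29,λ), (p30,ι), (p30,λ)}
  {p29, p31} × {ι, λ} = {(p29,ι), (p29,λ), (p31,ι), (p31,λ)}
  {p29, p30} × {κ, λ} = {(p29,κ), (p29,λ), (p30,κ), (p30,λ)}
  {p29, p31} × {κ, λ} = {(p29,κ), (p29,λ), (p31,κ), (p31,λ)}
  {p29, p30} × {ι, κ, λ} = {(p29,ι), (p29,κ), (p29,λ), (p30,ι), (p30,κ), (p30,λ)}
  {p29, p31} × {ι, κ, λ} = {(p29,ι), (p29,κ), (p29,λ), (p31,ι), (p31,κ), (p31,λ)}
  {p29, p30, p31} × {ι, λ} = {(p29,ι), (p29,λ), (p30,ι), (p30,λ), (p31,ι), (p31,λ)}
  {p29, p30, p31} × {κ, λ} = {(p29,κ), (p29,λ), (p30,κ), (p30,λ), (p31,κ), (p31,λ)}
  {p29, p30, p31} × {ι, κ, λ} = {(p29,ι), (p29,κ), (p29,λ), (p30,ι), (p30,κ), (p30,λ), (p31,ι), (p31,κ), (p31,λ)}
These 21 distinct sets form the basis B.
Close under arbitrary unions to get τ_{X×Y}; counting gives |τ_{X×Y}| = 70.


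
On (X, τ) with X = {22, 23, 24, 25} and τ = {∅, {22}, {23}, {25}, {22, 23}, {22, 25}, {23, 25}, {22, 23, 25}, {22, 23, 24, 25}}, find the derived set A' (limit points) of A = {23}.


A' = {24}

For each x ∈ X, list the open sets U ∈ τ with x ∈ U, then check whether U ∩ (A ∖ {x}) ≠ ∅ for every such U.
  x = 22: open {22} ∋ x has {22} ∩ (A ∖ {22}) = ∅, so x is NOT a limit point.
  x = 23: open {23} ∋ x has {23} ∩ (A ∖ {23}) = ∅, so x is NOT a limit point.
  x = 24: opens ∋ x are {22, 23, 24, 25}; each meets A ∖ {24}, so x IS a limit point.
  x = 25: open {25} ∋ x has {25} ∩ (A ∖ {25}) = ∅, so x is NOT a limit point.
Collecting: A' = {24}.


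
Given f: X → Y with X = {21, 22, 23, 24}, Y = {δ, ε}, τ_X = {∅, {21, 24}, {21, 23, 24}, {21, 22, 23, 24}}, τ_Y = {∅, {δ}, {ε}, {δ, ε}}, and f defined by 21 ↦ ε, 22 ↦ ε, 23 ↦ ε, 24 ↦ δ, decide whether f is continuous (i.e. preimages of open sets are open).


f is NOT continuous.

Compute f^{-1}(U) for each U ∈ τ_Y:
  U = ∅: f^{-1}(U) = ∅ ∈ τ_X ✓.
  U = {δ}: f^{-1}(U) = {24} ∉ τ_X ✗.
  U = {ε}: f^{-1}(U) = {21, 22, 23} ∉ τ_X ✗.
  U = {δ, ε}: f^{-1}(U) = {21, 22, 23, 24} ∈ τ_X ✓.
Found U = {δ} with f^{-1}(U) = {24} not in τ_X. Therefore f is NOT continuous.


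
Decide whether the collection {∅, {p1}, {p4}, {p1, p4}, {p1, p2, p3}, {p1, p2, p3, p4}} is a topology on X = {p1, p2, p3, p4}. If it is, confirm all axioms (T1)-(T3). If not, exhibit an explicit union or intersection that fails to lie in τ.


τ IS a topology on X.

Axiom (T1): ∅ ∈ τ? Yes; X ∈ τ? Yes.
Axiom (T2/T3): check pairwise unions and intersections of members of τ.
All pairwise intersections and unions checked — each lies in τ. Therefore τ satisfies (T1), (T2), (T3): it IS a topology on X.


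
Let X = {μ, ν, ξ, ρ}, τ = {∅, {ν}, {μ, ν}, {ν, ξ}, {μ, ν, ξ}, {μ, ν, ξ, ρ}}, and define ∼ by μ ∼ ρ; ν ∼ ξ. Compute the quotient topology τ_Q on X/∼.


X/∼ = {[μ=ρ], [ν=ξ]}; |τ_Q| = 3.

Equivalence classes: [μ=ρ], [ν=ξ].
Quotient map π: X → X/∼ sends μ ↦ [μ=ρ], ν ↦ [ν=ξ], ξ ↦ [ν=ξ], ρ ↦ [μ=ρ].
For each subset V ⊆ X/∼, compute π^{-1}(V) ⊆ X and check whether π^{-1}(V) ∈ τ. V is open in τ_Q iff π^{-1}(V) ∈ τ.
  V = {}: π^{-1}(V) = ∅ ∈ τ ✓.
  V = {[μ=ρ]}: π^{-1}(V) = {μ, ρ} ∉ τ ✗.
  V = {[ν=ξ]}: π^{-1}(V) = {ν, ξ} ∈ τ ✓.
  V = {[μ=ρ], [ν=ξ]}: π^{-1}(V) = {μ, ν, ξ, ρ} ∈ τ ✓.
Open sets in the quotient: τ_Q = {{}, {[ν=ξ]}, {[μ=ρ], [ν=ξ]}} (3 elements).


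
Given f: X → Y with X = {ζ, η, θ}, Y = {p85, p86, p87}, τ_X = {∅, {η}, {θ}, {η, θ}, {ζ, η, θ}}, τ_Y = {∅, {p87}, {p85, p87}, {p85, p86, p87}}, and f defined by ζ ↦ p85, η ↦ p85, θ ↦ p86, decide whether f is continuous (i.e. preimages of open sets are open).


f is NOT continuous.

Compute f^{-1}(U) for each U ∈ τ_Y:
  U = ∅: f^{-1}(U) = ∅ ∈ τ_X ✓.
  U = {p87}: f^{-1}(U) = ∅ ∈ τ_X ✓.
  U = {p85, p87}: f^{-1}(U) = {ζ, η} ∉ τ_X ✗.
  U = {p85, p86, p87}: f^{-1}(U) = {ζ, η, θ} ∈ τ_X ✓.
Found U = {p85, p87} with f^{-1}(U) = {ζ, η} not in τ_X. Therefore f is NOT continuous.


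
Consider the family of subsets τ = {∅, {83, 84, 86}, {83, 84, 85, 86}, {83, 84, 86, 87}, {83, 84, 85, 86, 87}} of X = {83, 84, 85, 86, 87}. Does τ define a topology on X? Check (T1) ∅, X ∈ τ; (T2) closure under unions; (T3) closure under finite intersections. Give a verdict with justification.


τ IS a topology on X.

Axiom (T1): ∅ ∈ τ? Yes; X ∈ τ? Yes.
Axiom (T2/T3): check pairwise unions and intersections of members of τ.
All pairwise intersections and unions checked — each lies in τ. Therefore τ satisfies (T1), (T2), (T3): it IS a topology on X.


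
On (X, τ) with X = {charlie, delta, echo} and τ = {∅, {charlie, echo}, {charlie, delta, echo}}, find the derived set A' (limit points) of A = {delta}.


A' = ∅

For each x ∈ X, list the open sets U ∈ τ with x ∈ U, then check whether U ∩ (A ∖ {x}) ≠ ∅ for every such U.
  x = charlie: open {charlie, echo} ∋ x has {charlie, echo} ∩ (A ∖ {charlie}) = ∅, so x is NOT a limit point.
  x = delta: open {charlie, delta, echo} ∋ x has {charlie, delta, echo} ∩ (A ∖ {delta}) = ∅, so x is NOT a limit point.
  x = echo: open {charlie, echo} ∋ x has {charlie, echo} ∩ (A ∖ {echo}) = ∅, so x is NOT a limit point.
Collecting: A' = ∅.


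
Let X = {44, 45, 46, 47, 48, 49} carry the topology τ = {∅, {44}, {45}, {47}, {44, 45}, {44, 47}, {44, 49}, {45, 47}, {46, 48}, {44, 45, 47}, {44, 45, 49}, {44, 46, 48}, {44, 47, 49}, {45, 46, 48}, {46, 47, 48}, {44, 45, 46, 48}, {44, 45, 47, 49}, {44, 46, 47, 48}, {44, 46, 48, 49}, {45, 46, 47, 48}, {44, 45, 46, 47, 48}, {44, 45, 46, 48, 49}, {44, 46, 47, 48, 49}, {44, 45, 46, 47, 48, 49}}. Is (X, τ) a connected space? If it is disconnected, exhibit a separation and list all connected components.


(X, τ) is disconnected; components = [{45}, {47}, {44, 49}, {46, 48}].

Find clopen sets (U ∈ τ with X ∖ U ∈ τ):
  U = ∅, X ∖ U = {44, 45, 46, 47, 48, 49} — both open, so U is clopen.
  U = {45}, X ∖ U = {44, 46, 47, 48, 49} — both open, so U is clopen.
  U = {47}, X ∖ U = {44, 45, 46, 48, 49} — both open, so U is clopen.
  U = {44, 49}, X ∖ U = {45, 46, 47, 48} — both open, so U is clopen.
  U = {45, 47}, X ∖ U = {44, 46, 48, 49} — both open, so U is clopen.
  U = {46, 48}, X ∖ U = {44, 45, 47, 49} — both open, so U is clopen.
  U = {44, 45, 49}, X ∖ U = {46, 47, 48} — both open, so U is clopen.
  U = {44, 47, 49}, X ∖ U = {45, 46, 48} — both open, so U is clopen.
  U = {45, 46, 48}, X ∖ U = {44, 47, 49} — both open, so U is clopen.
  U = {46, 47, 48}, X ∖ U = {44, 45, 49} — both open, so U is clopen.
  U = {44, 45, 47, 49}, X ∖ U = {46, 48} — both open, so U is clopen.
  U = {44, 46, 48, 49}, X ∖ U = {45, 47} — both open, so U is clopen.
  U = {45, 46, 47, 48}, X ∖ U = {44, 49} — both open, so U is clopen.
  U = {44, 45, 46, 48, 49}, X ∖ U = {47} — both open, so U is clopen.
  U = {44, 46, 47, 48, 49}, X ∖ U = {45} — both open, so U is clopen.
  U = {44, 45, 46, 47, 48, 49}, X ∖ U = ∅ — both open, so U is clopen.
Nontrivial clopen(s) exist: e.g. {44, 45, 49}. So (X, τ) is disconnected.
Compute connected components by grouping points that agree on all clopens:
  component: {45}
  component: {47}
  component: {44, 49}
  component: {46, 48}


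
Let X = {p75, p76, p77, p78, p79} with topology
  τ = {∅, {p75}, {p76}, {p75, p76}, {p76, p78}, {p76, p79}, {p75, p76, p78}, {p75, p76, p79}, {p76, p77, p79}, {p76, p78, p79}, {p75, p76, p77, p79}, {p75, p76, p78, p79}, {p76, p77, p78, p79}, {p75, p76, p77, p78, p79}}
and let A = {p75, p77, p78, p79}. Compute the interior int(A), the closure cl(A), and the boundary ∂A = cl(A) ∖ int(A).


int(A) = {p75}, cl(A) = {p75, p77, p78, p79}, ∂A = {p77, p78, p79}.

Closed sets in (X, τ) are complements of opens:
  closed(X, τ) = {∅, {p75}, {p77}, {p78}, {p75, p77}, {p75, p78}, {p77, p78}, {p77, p79}, {p75, p77, p78}, {p75, p77, p79}, {p77, p78, p79}, {p75, p77, p78, p79}, {p76, p77, p78, p79}, {p75, p76, p77, p78, p79}}.
int(A) = ⋃ {U ∈ τ : U ⊆ A}. Opens contained in A: ∅, {p75}.
Taking the union of these: int(A) = {p75}.
cl(A) = ⋂ {C closed : A ⊆ C}. Closed sets containing A: {p75, p77, p78, p79}, {p75, p76, p77, p78, p79}.
Intersecting these: cl(A) = {p75, p77, p78, p79}.
∂A = cl(A) ∖ int(A) = {p75, p77, p78, p79} ∖ {p75} = {p77, p78, p79}.


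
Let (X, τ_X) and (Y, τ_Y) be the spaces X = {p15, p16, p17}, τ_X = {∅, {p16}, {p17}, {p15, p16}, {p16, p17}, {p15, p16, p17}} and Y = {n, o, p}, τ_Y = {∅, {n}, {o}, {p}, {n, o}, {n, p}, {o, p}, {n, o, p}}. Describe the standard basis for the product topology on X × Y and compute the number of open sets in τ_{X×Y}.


Basis B = {∅ × ∅, {p16} × {n}, {p16} × {o}, {p16} × {p}, {p17} × {n}, {p17} × {o}, {p17} × {p}, {p15, p16} × {n}, {p15, p16} × {o}, {p15, p16} × {p}, {p16} × {n, o}, {p16} × {n, p}, {p16, p17} × {n}, {p16} × {o, p}, {p16, p17} × {o}, {p16, p17} × {p}, {p17} × {n, o}, {p17} × {n, p}, {p17} × {o, p}, {p15, p16, p17} × {n}, {p15, p16, p17} × {o}, {p15, p16, p17} × {p}, {p16} × {n, o, p}, {p17} × {n, o, p}, {p15, p16} × {n, o}, {p15, p16} × {n, p}, {p15, p16} × {o, p}, {p16, p17} × {n, o}, {p16, p17} × {n, p}, {p16, p17} × {o, p}, {p15, p16} × {n, o, p}, {p15, p16, p17} × {n, o}, {p15, p16, p17} × {n, p}, {p15, p16, p17} × {o, p}, {p16, p17} × {n, o, p}, {p15, p16, p17} × {n, o, p}}; |τ_{X×Y}| = 216.

Enumerate products U × V with U ∈ τ_X, V ∈ τ_Y (deduplicated):
  ∅ × ∅ = {} (∅)
  {p16} × {n} = {(p16,n)}
  {p16} × {o} = {(p16,o)}
  {p16} × {p} = {(p16,p)}
  {p17} × {n} = {(p17,n)}
  {p17} × {o} = {(p17,o)}
  {p17} × {p} = {(p17,p)}
  {p15, p16} × {n} = {(p15,n), (p16,n)}
  {p15, p16} × {o} = {(p15,o), (p16,o)}
  {p15, p16} × {p} = {(p15,p), (p16,p)}
  {p16} × {n, o} = {(p16,n), (p16,o)}
  {p16} × {n, p} = {(p16,n), (p16,p)}
  {p16, p17} × {n} = {(p16,n), (p17,n)}
  {p16} × {o, p} = {(p16,o), (p16,p)}
  {p16, p17} × {o} = {(p16,o), (p17,o)}
  {p16, p17} × {p} = {(p16,p), (p17,p)}
  {p17} × {n, o} = {(p17,n), (p17,o)}
  {p17} × {n, p} = {(p17,n), (p17,p)}
  {p17} × {o, p} = {(p17,o), (p17,p)}
  {p15, p16, p17} × {n} = {(p15,n), (p16,n), (p17,n)}
  {p15, p16, p17} × {o} = {(p15,o), (p16,o), (p17,o)}
  {p15, p16, p17} × {p} = {(p15,p), (p16,p), (p17,p)}
  {p16} × {n, o, p} = {(p16,n), (p16,o), (p16,p)}
  {p17} × {n, o, p} = {(p17,n), (p17,o), (p17,p)}
  {p15, p16} × {n, o} = {(p15,n), (p15,o), (p16,n), (p16,o)}
  {p15, p16} × {n, p} = {(p15,n), (p15,p), (p16,n), (p16,p)}
  {p15, p16} × {o, p} = {(p15,o), (p15,p), (p16,o), (p16,p)}
  {p16, p17} × {n, o} = {(p16,n), (p16,o), (p17,n), (p17,o)}
  {p16, p17} × {n, p} = {(p16,n), (p16,p), (p17,n), (p17,p)}
  {p16, p17} × {o, p} = {(p16,o), (p16,p), (p17,o), (p17,p)}
  {p15, p16} × {n, o, p} = {(p15,n), (p15,o), (p15,p), (p16,n), (p16,o), (p16,p)}
  {p15, p16, p17} × {n, o} = {(p15,n), (p15,o), (p16,n), (p16,o), (p17,n), (p17,o)}
  {p15, p16, p17} × {n, p} = {(p15,n), (p15,p), (p16,n), (p16,p), (p17,n), (p17,p)}
  {p15, p16, p17} × {o, p} = {(p15,o), (p15,p), (p16,o), (p16,p), (p17,o), (p17,p)}
  {p16, p17} × {n, o, p} = {(p16,n), (p16,o), (p16,p), (p17,n), (p17,o), (p17,p)}
  {p15, p16, p17} × {n, o, p} = {(p15,n), (p15,o), (p15,p), (p16,n), (p16,o), (p16,p), (p17,n), (p17,o), (p17,p)}
These 36 distinct sets form the basis B.
Close under arbitrary unions to get τ_{X×Y}; counting gives |τ_{X×Y}| = 216.


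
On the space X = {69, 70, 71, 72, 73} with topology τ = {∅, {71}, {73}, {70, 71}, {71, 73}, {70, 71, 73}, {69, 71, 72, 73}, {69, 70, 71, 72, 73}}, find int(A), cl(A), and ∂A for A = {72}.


int(A) = ∅, cl(A) = {69, 72}, ∂A = {69, 72}.

Closed sets in (X, τ) are complements of opens:
  closed(X, τ) = {∅, {70}, {69, 72}, {69, 70, 72}, {69, 72, 73}, {69, 70, 71, 72}, {69, 70, 72, 73}, {69, 70, 71, 72, 73}}.
int(A) = ⋃ {U ∈ τ : U ⊆ A}. Opens contained in A: ∅.
Taking the union of these: int(A) = ∅.
cl(A) = ⋂ {C closed : A ⊆ C}. Closed sets containing A: {69, 72}, {69, 70, 72}, {69, 72, 73}, {69, 70, 71, 72}, {69, 70, 72, 73}, {69, 70, 71, 72, 73}.
Intersecting these: cl(A) = {69, 72}.
∂A = cl(A) ∖ int(A) = {69, 72} ∖ ∅ = {69, 72}.


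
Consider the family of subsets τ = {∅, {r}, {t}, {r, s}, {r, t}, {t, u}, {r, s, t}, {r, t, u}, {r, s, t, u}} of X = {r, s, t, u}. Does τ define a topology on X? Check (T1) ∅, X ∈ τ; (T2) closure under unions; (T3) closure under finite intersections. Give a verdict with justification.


τ IS a topology on X.

Axiom (T1): ∅ ∈ τ? Yes; X ∈ τ? Yes.
Axiom (T2/T3): check pairwise unions and intersections of members of τ.
All pairwise intersections and unions checked — each lies in τ. Therefore τ satisfies (T1), (T2), (T3): it IS a topology on X.


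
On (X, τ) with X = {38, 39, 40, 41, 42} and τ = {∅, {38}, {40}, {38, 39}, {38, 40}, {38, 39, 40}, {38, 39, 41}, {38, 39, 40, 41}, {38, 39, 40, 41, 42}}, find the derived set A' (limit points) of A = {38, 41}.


A' = {39, 41, 42}

For each x ∈ X, list the open sets U ∈ τ with x ∈ U, then check whether U ∩ (A ∖ {x}) ≠ ∅ for every such U.
  x = 38: open {38} ∋ x has {38} ∩ (A ∖ {38}) = ∅, so x is NOT a limit point.
  x = 39: opens ∋ x are {38, 39}, {38, 39, 40}, {38, 39, 41}, {38, 39, 40, 41}, {38, 39, 40, 41, 42}; each meets A ∖ {39}, so x IS a limit point.
  x = 40: open {40} ∋ x has {40} ∩ (A ∖ {40}) = ∅, so x is NOT a limit point.
  x = 41: opens ∋ x are {38, 39, 41}, {38, 39, 40, 41}, {38, 39, 40, 41, 42}; each meets A ∖ {41}, so x IS a limit point.
  x = 42: opens ∋ x are {38, 39, 40, 41, 42}; each meets A ∖ {42}, so x IS a limit point.
Collecting: A' = {39, 41, 42}.


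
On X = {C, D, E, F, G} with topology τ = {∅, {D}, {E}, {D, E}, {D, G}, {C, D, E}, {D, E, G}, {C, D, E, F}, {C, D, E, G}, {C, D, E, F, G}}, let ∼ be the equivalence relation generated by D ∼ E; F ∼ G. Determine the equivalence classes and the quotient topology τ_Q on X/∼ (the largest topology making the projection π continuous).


X/∼ = {[C], [D=E], [F=G]}; |τ_Q| = 4.

Equivalence classes: [C], [D=E], [F=G].
Quotient map π: X → X/∼ sends C ↦ [C], D ↦ [D=E], E ↦ [D=E], F ↦ [F=G], G ↦ [F=G].
For each subset V ⊆ X/∼, compute π^{-1}(V) ⊆ X and check whether π^{-1}(V) ∈ τ. V is open in τ_Q iff π^{-1}(V) ∈ τ.
  V = {}: π^{-1}(V) = ∅ ∈ τ ✓.
  V = {[C]}: π^{-1}(V) = {C} ∉ τ ✗.
  V = {[D=E]}: π^{-1}(V) = {D, E} ∈ τ ✓.
  V = {[C], [D=E]}: π^{-1}(V) = {C, D, E} ∈ τ ✓.
  V = {[F=G]}: π^{-1}(V) = {F, G} ∉ τ ✗.
  V = {[C], [F=G]}: π^{-1}(V) = {C, F, G} ∉ τ ✗.
  V = {[D=E], [F=G]}: π^{-1}(V) = {D, E, F, G} ∉ τ ✗.
  V = {[C], [D=E], [F=G]}: π^{-1}(V) = {C, D, E, F, G} ∈ τ ✓.
Open sets in the quotient: τ_Q = {{}, {[D=E]}, {[C], [D=E]}, {[C], [D=E], [F=G]}} (4 elements).


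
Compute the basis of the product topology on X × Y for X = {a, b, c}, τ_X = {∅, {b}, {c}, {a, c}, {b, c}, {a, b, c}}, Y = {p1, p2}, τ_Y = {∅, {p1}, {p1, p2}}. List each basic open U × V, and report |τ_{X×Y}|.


Basis B = {∅ × ∅, {b} × {p1}, {c} × {p1}, {a, c} × {p1}, {b} × {p1, p2}, {b, c} × {p1}, {c} × {p1, p2}, {a, b, c} × {p1}, {a, c} × {p1, p2}, {b, c} × {p1, p2}, {a, b, c} × {p1, p2}}; |τ_{X×Y}| = 18.

Enumerate products U × V with U ∈ τ_X, V ∈ τ_Y (deduplicated):
  ∅ × ∅ = {} (∅)
  {b} × {p1} = {(b,p1)}
  {c} × {p1} = {(c,p1)}
  {a, c} × {p1} = {(a,p1), (c,p1)}
  {b} × {p1, p2} = {(b,p1), (b,p2)}
  {b, c} × {p1} = {(b,p1), (c,p1)}
  {c} × {p1, p2} = {(c,p1), (c,p2)}
  {a, b, c} × {p1} = {(a,p1), (b,p1), (c,p1)}
  {a, c} × {p1, p2} = {(a,p1), (a,p2), (c,p1), (c,p2)}
  {b, c} × {p1, p2} = {(b,p1), (b,p2), (c,p1), (c,p2)}
  {a, b, c} × {p1, p2} = {(a,p1), (a,p2), (b,p1), (b,p2), (c,p1), (c,p2)}
These 11 distinct sets form the basis B.
Close under arbitrary unions to get τ_{X×Y}; counting gives |τ_{X×Y}| = 18.


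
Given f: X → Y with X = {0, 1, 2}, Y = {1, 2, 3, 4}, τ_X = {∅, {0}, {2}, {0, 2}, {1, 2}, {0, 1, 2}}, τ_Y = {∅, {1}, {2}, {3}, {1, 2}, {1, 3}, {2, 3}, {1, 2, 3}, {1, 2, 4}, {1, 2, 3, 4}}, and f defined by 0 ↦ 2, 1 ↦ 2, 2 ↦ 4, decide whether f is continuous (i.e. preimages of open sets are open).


f is NOT continuous.

Compute f^{-1}(U) for each U ∈ τ_Y:
  U = ∅: f^{-1}(U) = ∅ ∈ τ_X ✓.
  U = {1}: f^{-1}(U) = ∅ ∈ τ_X ✓.
  U = {2}: f^{-1}(U) = {0, 1} ∉ τ_X ✗.
  U = {3}: f^{-1}(U) = ∅ ∈ τ_X ✓.
  U = {1, 2}: f^{-1}(U) = {0, 1} ∉ τ_X ✗.
  U = {1, 3}: f^{-1}(U) = ∅ ∈ τ_X ✓.
  U = {2, 3}: f^{-1}(U) = {0, 1} ∉ τ_X ✗.
  U = {1, 2, 3}: f^{-1}(U) = {0, 1} ∉ τ_X ✗.
  U = {1, 2, 4}: f^{-1}(U) = {0, 1, 2} ∈ τ_X ✓.
  U = {1, 2, 3, 4}: f^{-1}(U) = {0, 1, 2} ∈ τ_X ✓.
Found U = {2} with f^{-1}(U) = {0, 1} not in τ_X. Therefore f is NOT continuous.
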